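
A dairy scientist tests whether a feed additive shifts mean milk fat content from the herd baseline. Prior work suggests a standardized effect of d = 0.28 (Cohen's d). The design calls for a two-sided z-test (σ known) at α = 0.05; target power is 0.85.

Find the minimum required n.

n = 115

For power 0.85 need Φ(δ − z_{0.025}) = 0.85, so δ = z_{0.025} + z_{0.15} = 1.960 + 1.036 = 2.996.
(Ignoring the negligible lower-tail rejection probability gives the usual closed-form inversion.)
δ = d·√n ⇒ n = (δ/d)² = (2.996 / 0.28)² = 114.52.
Round up to the next whole unit.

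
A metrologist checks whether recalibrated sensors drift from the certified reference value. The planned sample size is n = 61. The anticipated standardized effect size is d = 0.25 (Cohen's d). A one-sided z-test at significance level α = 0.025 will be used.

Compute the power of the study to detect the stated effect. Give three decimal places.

Noncentrality parameter: δ = d·√n = 0.25 × √61 = 1.9526
One-sided α = 0.025 → critical value z_{0.025} = 1.960.
Power = Φ(δ − 1.960) = Φ(-0.007) = 0.4970.

Power ≈ 0.497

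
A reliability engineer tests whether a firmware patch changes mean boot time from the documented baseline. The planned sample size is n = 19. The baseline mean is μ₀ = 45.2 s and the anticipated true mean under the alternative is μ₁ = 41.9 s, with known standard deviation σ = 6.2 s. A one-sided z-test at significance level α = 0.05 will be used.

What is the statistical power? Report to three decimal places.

Power ≈ 0.750

Standardized effect: d = |μ₁ − μ₀| / σ = |41.9 − 45.2| / 6.2 = 0.5323
Noncentrality parameter: δ = d·√n = 0.5323 × √19 = 2.3201
One-sided α = 0.05 → critical value z_{0.05} = 1.645.
Power = Φ(δ − 1.645) = Φ(0.675) = 0.7502.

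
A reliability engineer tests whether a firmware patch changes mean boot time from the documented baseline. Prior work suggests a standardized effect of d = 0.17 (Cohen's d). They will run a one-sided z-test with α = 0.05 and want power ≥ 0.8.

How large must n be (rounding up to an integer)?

Set Φ(δ − 1.645) = 0.8; then δ − 1.645 = Φ⁻¹(0.8) = 0.842, giving δ = 2.486.
δ = d·√n ⇒ n = (δ/d)² = (2.486 / 0.17)² = 213.93.
Round up to the next whole unit.

n = 214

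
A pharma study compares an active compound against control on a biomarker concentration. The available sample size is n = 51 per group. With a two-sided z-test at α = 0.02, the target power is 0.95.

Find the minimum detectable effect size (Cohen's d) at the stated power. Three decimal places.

d ≈ 0.786

Required noncentrality: δ = z_{0.01} + z_{0.05} = 2.326 + 1.645 = 3.971.
(The second rejection-region term Φ(−δ − z_{α/2}) is negligible and dropped.)
δ = d·√(n/2) ⇒ d = δ/√(n/2) = 3.971/√(51/2) = 0.7864.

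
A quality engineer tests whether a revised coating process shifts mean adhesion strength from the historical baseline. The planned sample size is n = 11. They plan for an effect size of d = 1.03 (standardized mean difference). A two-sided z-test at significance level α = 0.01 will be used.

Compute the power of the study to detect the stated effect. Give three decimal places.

Power ≈ 0.800

Noncentrality parameter: δ = d·√n = 1.03 × √11 = 3.4161
Two-sided α = 0.01 → critical value z_{0.005} = 2.576.
Power = Φ(δ − 2.576) + Φ(−δ − 2.576) = Φ(0.840) + Φ(-5.992) = 0.7996 + 0.0000 = 0.7996.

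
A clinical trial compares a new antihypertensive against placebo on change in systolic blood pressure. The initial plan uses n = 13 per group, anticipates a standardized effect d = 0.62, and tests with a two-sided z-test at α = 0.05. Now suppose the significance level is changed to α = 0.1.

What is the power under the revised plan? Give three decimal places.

Power ≈ 0.475

δ = d·√(n/2) = 0.62 × √(13/2) = 1.5807 (unchanged). New critical value: z_{0.05} = 1.645.
Revised power = Φ(δ − 1.645) + Φ(−δ − 1.645) = Φ(-0.064) + Φ(-3.226) = 0.4744 + 0.0006 = 0.4751.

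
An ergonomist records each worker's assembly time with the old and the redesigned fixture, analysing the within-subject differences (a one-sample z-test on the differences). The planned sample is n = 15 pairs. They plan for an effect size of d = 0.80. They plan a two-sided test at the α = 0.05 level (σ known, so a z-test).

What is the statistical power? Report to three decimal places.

Power ≈ 0.873

Noncentrality parameter: δ = d·√n = 0.80 × √15 = 3.0984
Critical value for a two-sided test at α = 0.05: z_{α/2} = 1.960.
Power = Φ(δ − 1.960) + Φ(−δ − 1.960) = Φ(1.138) + Φ(-5.058) = 0.8725 + 0.0000 = 0.8725.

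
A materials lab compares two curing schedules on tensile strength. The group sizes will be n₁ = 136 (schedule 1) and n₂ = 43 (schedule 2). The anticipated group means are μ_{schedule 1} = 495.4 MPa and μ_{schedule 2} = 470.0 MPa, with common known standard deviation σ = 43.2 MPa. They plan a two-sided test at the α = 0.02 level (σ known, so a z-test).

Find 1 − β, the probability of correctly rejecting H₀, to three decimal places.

Power ≈ 0.850

Standardized effect: d = |μ_{schedule 1} − μ_{schedule 2}| / σ = |495.4 − 470.0| / 43.2 = 0.5880
Noncentrality parameter: δ = d / √(1/n₁ + 1/n₂) = 0.5880 / √(1/136 + 1/43) = 3.3607
Two-sided α = 0.02 → critical value z_{0.01} = 2.326.
Power = Φ(δ − 2.326) + Φ(−δ − 2.326) = Φ(1.034) + Φ(-5.687) = 0.8495 + 0.0000 = 0.8495.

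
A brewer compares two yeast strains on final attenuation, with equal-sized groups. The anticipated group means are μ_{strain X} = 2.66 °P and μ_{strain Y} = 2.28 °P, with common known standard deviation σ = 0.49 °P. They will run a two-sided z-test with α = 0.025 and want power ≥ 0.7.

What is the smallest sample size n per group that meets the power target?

n = 26 per group

Standardized effect: d = |μ_{strain X} − μ_{strain Y}| / σ = |2.66 − 2.28| / 0.49 = 0.7755
Set Φ(δ − 2.241) = 0.7; then δ − 2.241 = Φ⁻¹(0.7) = 0.524, giving δ = 2.766.
(The Φ(−δ − z_{α/2}) term is vanishingly small for δ > 0 and is dropped in the standard sample-size formula.)
δ = d·√(n/2) ⇒ n = 2(δ/d)² = 2 × (2.766 / 0.7755)² = 25.44.
Round up to the next whole unit.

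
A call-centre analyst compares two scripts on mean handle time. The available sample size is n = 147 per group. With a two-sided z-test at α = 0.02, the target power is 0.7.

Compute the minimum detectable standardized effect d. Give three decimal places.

d ≈ 0.333

Required noncentrality: δ = z_{0.01} + z_{0.30} = 2.326 + 0.524 = 2.851.
(Lower-tail contribution to power is negligible for δ > 0.)
δ = d·√(n/2) ⇒ d = δ/√(n/2) = 2.851/√(147/2) = 0.3325.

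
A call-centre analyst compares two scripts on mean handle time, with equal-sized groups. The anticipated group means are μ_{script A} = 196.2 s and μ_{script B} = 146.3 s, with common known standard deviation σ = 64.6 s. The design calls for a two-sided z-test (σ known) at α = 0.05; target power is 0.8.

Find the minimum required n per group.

n = 27 per group

Standardized effect: d = |μ_{script A} − μ_{script B}| / σ = |196.2 − 146.3| / 64.6 = 0.7724
Set Φ(δ − 1.960) = 0.8; then δ − 1.960 = Φ⁻¹(0.8) = 0.842, giving δ = 2.802.
(The Φ(−δ − z_{α/2}) term is vanishingly small for δ > 0 and is dropped in the standard sample-size formula.)
δ = d·√(n/2) ⇒ n = 2(δ/d)² = 2 × (2.802 / 0.7724)² = 26.31.
Rounding up, n = 27 per group.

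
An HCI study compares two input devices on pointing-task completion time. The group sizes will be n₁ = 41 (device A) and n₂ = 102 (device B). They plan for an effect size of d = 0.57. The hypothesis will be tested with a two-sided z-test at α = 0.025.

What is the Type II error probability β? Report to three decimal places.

Noncentrality parameter: δ = d / √(1/n₁ + 1/n₂) = 0.57 / √(1/41 + 1/102) = 3.0825
Critical value for a two-sided test at α = 0.025: z_{α/2} = 2.241.
Power = Φ(δ − 2.241) + Φ(−δ − 2.241) = Φ(0.841) + Φ(-5.324) = 0.7998 + 0.0000 = 0.7998.
Type II error: β = 1 − power = 1 − 0.7998 = 0.2002.

β ≈ 0.200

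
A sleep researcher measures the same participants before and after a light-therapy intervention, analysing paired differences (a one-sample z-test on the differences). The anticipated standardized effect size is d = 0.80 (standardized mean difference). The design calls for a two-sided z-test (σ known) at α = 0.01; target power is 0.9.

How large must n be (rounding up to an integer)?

Set Φ(δ − 2.576) = 0.9; then δ − 2.576 = Φ⁻¹(0.9) = 1.282, giving δ = 3.857.
(For δ > 0 the lower-tail rejection region contributes negligibly to power, so the one-term inversion is standard.)
δ = d·√n ⇒ n = (δ/d)² = (3.857 / 0.80)² = 23.25.
Rounding up, n = 24.

n = 24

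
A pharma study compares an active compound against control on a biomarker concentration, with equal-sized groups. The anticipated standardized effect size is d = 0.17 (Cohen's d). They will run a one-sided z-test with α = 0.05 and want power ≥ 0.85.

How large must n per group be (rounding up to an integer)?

n = 498 per group

For power 0.85 need Φ(δ − z_{0.05}) = 0.85, so δ = z_{0.05} + z_{0.15} = 1.645 + 1.036 = 2.681.
δ = d·√(n/2) ⇒ n = 2(δ/d)² = 2 × (2.681 / 0.17)² = 497.53.
Round up to the next whole unit.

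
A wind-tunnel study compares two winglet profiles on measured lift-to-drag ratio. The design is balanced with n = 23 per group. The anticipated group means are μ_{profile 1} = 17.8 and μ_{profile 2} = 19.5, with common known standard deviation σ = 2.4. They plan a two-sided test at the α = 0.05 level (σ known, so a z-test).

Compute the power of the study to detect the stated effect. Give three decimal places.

Standardized effect: d = |μ_{profile 1} − μ_{profile 2}| / σ = |17.8 − 19.5| / 2.4 = 0.7083
Noncentrality parameter: δ = d·√(n/2) = 0.7083 × √(23/2) = 2.4021
Two-sided α = 0.05 → critical value z_{0.025} = 1.960.
Power = Φ(δ − 1.960) + Φ(−δ − 1.960) = Φ(0.442) + Φ(-4.362) = 0.6708 + 0.0000 = 0.6708.

Power ≈ 0.671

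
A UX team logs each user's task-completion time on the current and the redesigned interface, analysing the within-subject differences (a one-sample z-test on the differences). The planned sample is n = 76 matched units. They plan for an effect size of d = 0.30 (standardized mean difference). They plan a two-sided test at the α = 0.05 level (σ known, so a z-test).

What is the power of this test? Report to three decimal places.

Power ≈ 0.744

Noncentrality parameter: δ = d·√n = 0.30 × √76 = 2.6153
Critical value for a two-sided test at α = 0.05: z_{α/2} = 1.960.
Power = Φ(δ − 1.960) + Φ(−δ − 1.960) = Φ(0.655) + Φ(-4.575) = 0.7439 + 0.0000 = 0.7439.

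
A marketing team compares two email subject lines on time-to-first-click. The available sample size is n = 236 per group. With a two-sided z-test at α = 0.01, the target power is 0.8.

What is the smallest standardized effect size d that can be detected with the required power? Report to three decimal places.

d ≈ 0.315

Required noncentrality: δ = z_{0.005} + z_{0.20} = 2.576 + 0.842 = 3.417.
(The second rejection-region term Φ(−δ − z_{α/2}) is negligible and dropped.)
δ = d·√(n/2) ⇒ d = δ/√(n/2) = 3.417/√(236/2) = 0.3146.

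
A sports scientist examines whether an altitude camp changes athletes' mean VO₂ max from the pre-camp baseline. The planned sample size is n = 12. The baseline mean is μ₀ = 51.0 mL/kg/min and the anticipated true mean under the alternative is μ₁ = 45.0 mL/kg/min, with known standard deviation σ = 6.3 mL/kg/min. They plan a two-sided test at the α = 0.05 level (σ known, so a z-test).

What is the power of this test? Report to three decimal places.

Standardized effect: d = |μ₁ − μ₀| / σ = |45.0 − 51.0| / 6.3 = 0.9524
Noncentrality parameter: λ = d·√n = 0.9524 × √12 = 3.2991
Two-sided α = 0.05 → critical value z_{0.025} = 1.960.
Power = Φ(λ − 1.960) + Φ(−λ − 1.960) = Φ(1.339) + Φ(-5.259) = 0.9097 + 0.0000 = 0.9097.

Power ≈ 0.910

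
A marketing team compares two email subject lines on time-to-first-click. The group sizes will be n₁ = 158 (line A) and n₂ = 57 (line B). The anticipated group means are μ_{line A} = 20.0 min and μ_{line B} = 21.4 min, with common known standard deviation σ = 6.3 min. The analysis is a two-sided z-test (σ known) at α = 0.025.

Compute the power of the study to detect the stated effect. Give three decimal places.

Standardized effect: d = |μ_{line A} − μ_{line B}| / σ = |20.0 − 21.4| / 6.3 = 0.2222
Noncentrality parameter: δ = d / √(1/n₁ + 1/n₂) = 0.2222 / √(1/158 + 1/57) = 1.4382
Critical value for a two-sided test at α = 0.025: z_{α/2} = 2.241.
Power = Φ(δ − 2.241) + Φ(−δ − 2.241) = Φ(-0.803) + Φ(-3.680) = 0.2109 + 0.0001 = 0.2111.

Power ≈ 0.211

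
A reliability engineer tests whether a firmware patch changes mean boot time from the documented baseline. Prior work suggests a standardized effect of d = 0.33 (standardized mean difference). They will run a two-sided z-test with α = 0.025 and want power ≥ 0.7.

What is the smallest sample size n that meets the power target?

For power 0.7 need Φ(δ − z_{0.0125}) = 0.7, so δ = z_{0.0125} + z_{0.30} = 2.241 + 0.524 = 2.766.
(Ignoring the negligible lower-tail rejection probability gives the usual closed-form inversion.)
δ = d·√n ⇒ n = (δ/d)² = (2.766 / 0.33)² = 70.24.
Rounding up, n = 71.

n = 71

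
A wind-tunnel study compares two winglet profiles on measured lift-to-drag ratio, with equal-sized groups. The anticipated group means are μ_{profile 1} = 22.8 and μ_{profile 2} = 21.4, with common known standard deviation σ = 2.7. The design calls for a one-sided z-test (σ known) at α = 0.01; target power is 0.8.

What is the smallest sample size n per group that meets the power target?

Standardized effect: d = |μ_{profile 1} − μ_{profile 2}| / σ = |22.8 − 21.4| / 2.7 = 0.5185
For power 0.8 need Φ(δ − z_{0.01}) = 0.8, so δ = z_{0.01} + z_{0.20} = 2.326 + 0.842 = 3.168.
δ = d·√(n/2) ⇒ n = 2(δ/d)² = 2 × (3.168 / 0.5185)² = 74.66.
Rounding up, n = 75 per group.

n = 75 per group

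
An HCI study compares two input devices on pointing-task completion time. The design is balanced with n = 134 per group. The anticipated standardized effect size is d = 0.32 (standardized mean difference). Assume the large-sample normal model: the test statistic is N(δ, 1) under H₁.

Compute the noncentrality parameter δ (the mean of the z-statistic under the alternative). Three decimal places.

δ ≈ 2.619

The noncentrality parameter scales effect size by the design's sample-size factor: δ = d·√(n/2) = 0.32 × √(134/2) = 2.6193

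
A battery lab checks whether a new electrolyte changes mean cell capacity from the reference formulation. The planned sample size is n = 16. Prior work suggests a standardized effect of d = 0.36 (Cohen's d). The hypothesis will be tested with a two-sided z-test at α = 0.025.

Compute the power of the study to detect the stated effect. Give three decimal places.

Noncentrality parameter: λ = d·√n = 0.36 × √16 = 1.4400
Critical value for a two-sided test at α = 0.025: z_{α/2} = 2.241.
Power = Φ(λ − 2.241) + Φ(−λ − 2.241) = Φ(-0.801) + Φ(-3.681) = 0.2114 + 0.0001 = 0.2116.

Power ≈ 0.212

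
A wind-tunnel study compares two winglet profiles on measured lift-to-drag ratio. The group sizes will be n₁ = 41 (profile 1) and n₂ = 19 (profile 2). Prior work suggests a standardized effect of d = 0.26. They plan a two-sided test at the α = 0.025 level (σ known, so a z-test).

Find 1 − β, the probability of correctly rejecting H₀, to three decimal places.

Noncentrality parameter: δ = d / √(1/n₁ + 1/n₂) = 0.26 / √(1/41 + 1/19) = 0.9368
Critical value for a two-sided test at α = 0.025: z_{α/2} = 2.241.
Power = Φ(δ − 2.241) + Φ(−δ − 2.241) = Φ(-1.305) + Φ(-3.178) = 0.0960 + 0.0007 = 0.0968.

Power ≈ 0.097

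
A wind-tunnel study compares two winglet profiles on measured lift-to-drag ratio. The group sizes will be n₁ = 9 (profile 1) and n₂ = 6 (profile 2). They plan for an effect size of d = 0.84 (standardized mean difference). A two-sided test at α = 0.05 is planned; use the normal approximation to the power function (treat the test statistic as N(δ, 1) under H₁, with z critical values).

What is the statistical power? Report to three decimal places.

Power ≈ 0.357

Noncentrality parameter: λ = d / √(1/n₁ + 1/n₂) = 0.84 / √(1/9 + 1/6) = 1.5938
Two-sided α = 0.05 → critical value z_{0.025} = 1.960.
Power = Φ(λ − 1.960) + Φ(−λ − 1.960) = Φ(-0.366) + Φ(-3.554) = 0.3571 + 0.0002 = 0.3573.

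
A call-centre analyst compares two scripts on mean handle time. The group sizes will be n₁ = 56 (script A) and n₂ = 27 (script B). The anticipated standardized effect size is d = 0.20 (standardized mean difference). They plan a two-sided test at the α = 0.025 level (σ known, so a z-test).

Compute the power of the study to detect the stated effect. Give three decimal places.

Noncentrality parameter: δ = d / √(1/n₁ + 1/n₂) = 0.20 / √(1/56 + 1/27) = 0.8536
Two-sided α = 0.025 → critical value z_{0.0125} = 2.241.
Power = Φ(δ − 2.241) + Φ(−δ − 2.241) = Φ(-1.388) + Φ(-3.095) = 0.0826 + 0.0010 = 0.0836.

Power ≈ 0.084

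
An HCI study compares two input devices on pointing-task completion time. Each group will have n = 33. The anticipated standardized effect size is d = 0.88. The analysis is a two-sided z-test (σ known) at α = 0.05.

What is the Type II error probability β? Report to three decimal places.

Noncentrality parameter: δ = d·√(n/2) = 0.88 × √(33/2) = 3.5746
Two-sided α = 0.05 → critical value z_{0.025} = 1.960.
Power = Φ(δ − 1.960) + Φ(−δ − 1.960) = Φ(1.615) + Φ(-5.535) = 0.9468 + 0.0000 = 0.9468.
Type II error: β = 1 − power = 1 − 0.9468 = 0.0532.

β ≈ 0.053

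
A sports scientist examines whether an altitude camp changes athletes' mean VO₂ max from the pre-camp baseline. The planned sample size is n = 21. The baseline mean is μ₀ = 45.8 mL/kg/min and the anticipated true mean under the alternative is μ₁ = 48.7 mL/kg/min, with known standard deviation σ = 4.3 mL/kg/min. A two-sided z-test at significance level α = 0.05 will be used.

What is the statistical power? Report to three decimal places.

Standardized effect: d = |μ₁ − μ₀| / σ = |48.7 − 45.8| / 4.3 = 0.6744
Noncentrality parameter: λ = d·√n = 0.6744 × √21 = 3.0906
Two-sided α = 0.05 → critical value z_{0.025} = 1.960.
Power = Φ(λ − 1.960) + Φ(−λ − 1.960) = Φ(1.131) + Φ(-5.051) = 0.8709 + 0.0000 = 0.8709.

Power ≈ 0.871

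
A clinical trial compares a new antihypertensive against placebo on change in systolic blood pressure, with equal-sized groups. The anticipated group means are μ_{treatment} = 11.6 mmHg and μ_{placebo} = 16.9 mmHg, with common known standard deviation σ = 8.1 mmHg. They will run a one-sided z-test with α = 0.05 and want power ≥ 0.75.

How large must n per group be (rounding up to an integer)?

n = 26 per group

Standardized effect: d = |μ_{treatment} − μ_{placebo}| / σ = |11.6 − 16.9| / 8.1 = 0.6543
Set Φ(δ − 1.645) = 0.75; then δ − 1.645 = Φ⁻¹(0.75) = 0.674, giving δ = 2.319.
δ = d·√(n/2) ⇒ n = 2(δ/d)² = 2 × (2.319 / 0.6543)² = 25.13.
Round up to the next whole unit.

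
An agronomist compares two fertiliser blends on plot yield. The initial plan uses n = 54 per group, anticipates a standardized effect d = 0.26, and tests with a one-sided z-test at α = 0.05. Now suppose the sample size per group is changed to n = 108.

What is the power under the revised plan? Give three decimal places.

With n = 108 per group: δ = d·√(n/2) = 0.26 × √(108/2) = 1.9106. Critical value z_{0.05} = 1.645.
Revised power = P(Z > 1.645 − δ) = Φ(0.266) = 0.6048.

Power ≈ 0.605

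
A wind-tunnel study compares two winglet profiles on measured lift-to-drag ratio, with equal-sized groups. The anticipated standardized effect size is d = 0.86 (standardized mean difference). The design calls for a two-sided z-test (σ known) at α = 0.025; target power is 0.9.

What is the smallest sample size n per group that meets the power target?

n = 34 per group

For power 0.9 need Φ(δ − z_{0.0125}) = 0.9, so δ = z_{0.0125} + z_{0.10} = 2.241 + 1.282 = 3.523.
(For δ > 0 the lower-tail rejection region contributes negligibly to power, so the one-term inversion is standard.)
δ = d·√(n/2) ⇒ n = 2(δ/d)² = 2 × (3.523 / 0.86)² = 33.56.
Rounding up, n = 34 per group.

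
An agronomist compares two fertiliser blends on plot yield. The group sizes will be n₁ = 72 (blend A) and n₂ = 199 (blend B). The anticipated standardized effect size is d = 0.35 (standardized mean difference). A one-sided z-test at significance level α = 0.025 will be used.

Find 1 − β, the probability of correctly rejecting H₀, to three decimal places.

Noncentrality parameter: δ = d / √(1/n₁ + 1/n₂) = 0.35 / √(1/72 + 1/199) = 2.5449
Critical value for a one-sided test at α = 0.025: z_α = 1.960.
Power = Φ(δ − 1.960) = Φ(0.585) = 0.7207.

Power ≈ 0.721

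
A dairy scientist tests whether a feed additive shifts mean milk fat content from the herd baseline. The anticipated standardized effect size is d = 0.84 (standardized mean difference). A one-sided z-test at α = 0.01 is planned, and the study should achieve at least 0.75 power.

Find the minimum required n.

Set Φ(δ − 2.326) = 0.75; then δ − 2.326 = Φ⁻¹(0.75) = 0.674, giving δ = 3.001.
δ = d·√n ⇒ n = (δ/d)² = (3.001 / 0.84)² = 12.76.
Round up to the next whole unit.

n = 13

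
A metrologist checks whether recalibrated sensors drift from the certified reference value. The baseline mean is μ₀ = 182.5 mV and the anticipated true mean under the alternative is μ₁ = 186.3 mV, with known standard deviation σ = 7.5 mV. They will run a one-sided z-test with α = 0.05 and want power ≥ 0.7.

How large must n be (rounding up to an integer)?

Standardized effect: d = |μ₁ − μ₀| / σ = |186.3 − 182.5| / 7.5 = 0.5067
Set Φ(δ − 1.645) = 0.7; then δ − 1.645 = Φ⁻¹(0.7) = 0.524, giving δ = 2.169.
δ = d·√n ⇒ n = (δ/d)² = (2.169 / 0.5067)² = 18.33.
Rounding up, n = 19.

n = 19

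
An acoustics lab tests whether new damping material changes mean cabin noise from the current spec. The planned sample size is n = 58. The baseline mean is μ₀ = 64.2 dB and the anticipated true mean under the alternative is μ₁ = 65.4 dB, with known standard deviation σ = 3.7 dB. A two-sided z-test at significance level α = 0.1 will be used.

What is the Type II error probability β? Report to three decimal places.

β ≈ 0.205

Standardized effect: d = |μ₁ − μ₀| / σ = |65.4 − 64.2| / 3.7 = 0.3243
Noncentrality parameter: λ = d·√n = 0.3243 × √58 = 2.4700
Two-sided α = 0.1 → critical value z_{0.05} = 1.645.
Power = Φ(λ − 1.645) + Φ(−λ − 1.645) = Φ(0.825) + Φ(-4.115) = 0.7954 + 0.0000 = 0.7954.
Type II error: β = 1 − power = 1 − 0.7954 = 0.2046.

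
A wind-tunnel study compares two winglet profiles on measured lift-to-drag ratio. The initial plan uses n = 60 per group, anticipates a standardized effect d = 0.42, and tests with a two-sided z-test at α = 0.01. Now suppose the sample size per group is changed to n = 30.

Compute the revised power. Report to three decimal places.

With n = 30 per group: δ = d·√(n/2) = 0.42 × √(30/2) = 1.6267. Critical value z_{0.005} = 2.576.
Revised power = Φ(δ − 2.576) + Φ(−δ − 2.576) = Φ(-0.949) + Φ(-4.202) = 0.1713 + 0.0000 = 0.1713.

Power ≈ 0.171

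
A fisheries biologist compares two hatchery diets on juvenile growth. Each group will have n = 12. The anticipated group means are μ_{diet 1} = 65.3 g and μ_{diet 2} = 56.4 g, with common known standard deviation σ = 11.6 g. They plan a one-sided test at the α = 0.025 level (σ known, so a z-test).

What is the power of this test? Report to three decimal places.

Standardized effect: d = |μ_{diet 1} − μ_{diet 2}| / σ = |65.3 − 56.4| / 11.6 = 0.7672
Noncentrality parameter: δ = d·√(n/2) = 0.7672 × √(12/2) = 1.8793
One-sided α = 0.025 → critical value z_{0.025} = 1.960.
Power = Φ(δ − 1.960) = Φ(-0.081) = 0.4679.

Power ≈ 0.468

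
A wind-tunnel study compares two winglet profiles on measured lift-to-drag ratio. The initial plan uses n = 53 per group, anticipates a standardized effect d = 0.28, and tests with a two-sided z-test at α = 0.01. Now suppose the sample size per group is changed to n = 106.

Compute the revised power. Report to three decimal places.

With n = 106 per group: δ = d·√(n/2) = 0.28 × √(106/2) = 2.0384. Critical value z_{0.005} = 2.576.
Revised power = Φ(δ − 2.576) + Φ(−δ − 2.576) = Φ(-0.537) + Φ(-4.614) = 0.2955 + 0.0000 = 0.2955.

Power ≈ 0.295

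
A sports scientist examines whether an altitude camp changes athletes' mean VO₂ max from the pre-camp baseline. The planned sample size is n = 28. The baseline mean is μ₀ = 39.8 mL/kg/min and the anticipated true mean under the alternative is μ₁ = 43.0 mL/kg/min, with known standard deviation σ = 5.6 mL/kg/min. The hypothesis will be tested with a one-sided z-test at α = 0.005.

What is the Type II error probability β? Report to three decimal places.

β ≈ 0.327

Standardized effect: d = |μ₁ − μ₀| / σ = |43.0 − 39.8| / 5.6 = 0.5714
Noncentrality parameter: δ = d·√n = 0.5714 × √28 = 3.0237
One-sided α = 0.005 → critical value z_{0.005} = 2.576.
Power = Φ(δ − 2.576) = Φ(0.448) = 0.6729.
Type II error: β = 1 − power = 1 − 0.6729 = 0.3271.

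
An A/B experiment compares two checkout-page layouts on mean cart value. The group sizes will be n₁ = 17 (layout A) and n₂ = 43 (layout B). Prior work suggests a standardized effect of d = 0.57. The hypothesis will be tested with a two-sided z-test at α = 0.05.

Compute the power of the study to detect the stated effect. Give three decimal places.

Noncentrality parameter: δ = d / √(1/n₁ + 1/n₂) = 0.57 / √(1/17 + 1/43) = 1.9896
Two-sided α = 0.05 → critical value z_{0.025} = 1.960.
Power = Φ(δ − 1.960) + Φ(−δ − 1.960) = Φ(0.030) + Φ(-3.950) = 0.5118 + 0.0000 = 0.5118.

Power ≈ 0.512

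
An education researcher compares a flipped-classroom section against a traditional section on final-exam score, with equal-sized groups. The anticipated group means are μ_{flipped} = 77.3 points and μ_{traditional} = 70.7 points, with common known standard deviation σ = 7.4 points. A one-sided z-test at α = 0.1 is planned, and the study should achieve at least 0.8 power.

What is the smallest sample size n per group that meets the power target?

Standardized effect: d = |μ_{flipped} − μ_{traditional}| / σ = |77.3 − 70.7| / 7.4 = 0.8919
Set Φ(δ − 1.282) = 0.8; then δ − 1.282 = Φ⁻¹(0.8) = 0.842, giving δ = 2.123.
δ = d·√(n/2) ⇒ n = 2(δ/d)² = 2 × (2.123 / 0.8919)² = 11.33.
Round up to the next whole unit.

n = 12 per group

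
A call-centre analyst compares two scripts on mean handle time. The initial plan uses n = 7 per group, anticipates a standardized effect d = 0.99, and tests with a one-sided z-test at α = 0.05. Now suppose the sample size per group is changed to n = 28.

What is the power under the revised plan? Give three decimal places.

Power ≈ 0.980

With n = 28 per group: δ = d·√(n/2) = 0.99 × √(28/2) = 3.7042. Critical value z_{0.05} = 1.645.
Revised power = P(Z > 1.645 − δ) = Φ(2.059) = 0.9803.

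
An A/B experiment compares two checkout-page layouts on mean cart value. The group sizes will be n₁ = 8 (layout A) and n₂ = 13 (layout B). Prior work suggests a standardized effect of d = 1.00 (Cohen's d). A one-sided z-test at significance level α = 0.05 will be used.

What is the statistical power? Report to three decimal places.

Power ≈ 0.719

Noncentrality parameter: δ = d / √(1/n₁ + 1/n₂) = 1.00 / √(1/8 + 1/13) = 2.2254
Critical value for a one-sided test at α = 0.05: z_α = 1.645.
Power = P(Z > 1.645 − δ) = Φ(0.581) = 0.7192.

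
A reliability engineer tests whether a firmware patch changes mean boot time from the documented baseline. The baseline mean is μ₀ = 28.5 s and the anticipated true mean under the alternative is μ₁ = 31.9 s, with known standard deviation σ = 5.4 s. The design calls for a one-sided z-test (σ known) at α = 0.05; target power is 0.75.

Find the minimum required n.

n = 14

Standardized effect: d = |μ₁ − μ₀| / σ = |31.9 − 28.5| / 5.4 = 0.6296
Set Φ(δ − 1.645) = 0.75; then δ − 1.645 = Φ⁻¹(0.75) = 0.674, giving δ = 2.319.
δ = d·√n ⇒ n = (δ/d)² = (2.319 / 0.6296)² = 13.57.
Rounding up, n = 14.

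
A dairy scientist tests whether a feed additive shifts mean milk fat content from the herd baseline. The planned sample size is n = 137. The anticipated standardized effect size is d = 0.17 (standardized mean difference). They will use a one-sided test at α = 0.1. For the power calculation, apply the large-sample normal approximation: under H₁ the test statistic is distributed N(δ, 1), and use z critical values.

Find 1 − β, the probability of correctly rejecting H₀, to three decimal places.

Power ≈ 0.761

Noncentrality parameter: δ = d·√n = 0.17 × √137 = 1.9898
Critical value for a one-sided test at α = 0.1: z_α = 1.282.
Power = Φ(δ − 1.282) = Φ(0.708) = 0.7606.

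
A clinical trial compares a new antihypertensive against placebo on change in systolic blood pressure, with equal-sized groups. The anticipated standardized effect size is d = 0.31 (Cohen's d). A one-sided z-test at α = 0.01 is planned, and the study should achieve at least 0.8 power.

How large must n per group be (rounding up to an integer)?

For power 0.8 need Φ(δ − z_{0.01}) = 0.8, so δ = z_{0.01} + z_{0.20} = 2.326 + 0.842 = 3.168.
δ = d·√(n/2) ⇒ n = 2(δ/d)² = 2 × (3.168 / 0.31)² = 208.87.
Rounding up, n = 209 per group.

n = 209 per group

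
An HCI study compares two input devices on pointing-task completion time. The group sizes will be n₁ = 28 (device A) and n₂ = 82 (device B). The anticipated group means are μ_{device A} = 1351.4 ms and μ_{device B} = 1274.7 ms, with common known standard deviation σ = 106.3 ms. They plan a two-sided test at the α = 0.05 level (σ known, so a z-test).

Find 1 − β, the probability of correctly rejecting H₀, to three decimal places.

Standardized effect: d = |μ_{device A} − μ_{device B}| / σ = |1351.4 − 1274.7| / 106.3 = 0.7215
Noncentrality parameter: δ = d / √(1/n₁ + 1/n₂) = 0.7215 / √(1/28 + 1/82) = 3.2965
Two-sided α = 0.05 → critical value z_{0.025} = 1.960.
Power = Φ(δ − 1.960) + Φ(−δ − 1.960) = Φ(1.337) + Φ(-5.256) = 0.9093 + 0.0000 = 0.9093.

Power ≈ 0.909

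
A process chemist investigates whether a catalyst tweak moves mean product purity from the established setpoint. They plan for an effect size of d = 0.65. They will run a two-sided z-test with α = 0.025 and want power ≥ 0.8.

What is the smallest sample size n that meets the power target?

n = 23

Set Φ(δ − 2.241) = 0.8; then δ − 2.241 = Φ⁻¹(0.8) = 0.842, giving δ = 3.083.
(The Φ(−δ − z_{α/2}) term is vanishingly small for δ > 0 and is dropped in the standard sample-size formula.)
δ = d·√n ⇒ n = (δ/d)² = (3.083 / 0.65)² = 22.50.
Round up to the next whole unit.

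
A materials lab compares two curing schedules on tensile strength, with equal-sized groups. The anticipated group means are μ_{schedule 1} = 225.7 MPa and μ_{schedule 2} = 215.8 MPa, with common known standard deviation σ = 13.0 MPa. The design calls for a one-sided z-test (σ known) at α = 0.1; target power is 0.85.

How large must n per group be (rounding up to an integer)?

n = 19 per group

Standardized effect: d = |μ_{schedule 1} − μ_{schedule 2}| / σ = |225.7 − 215.8| / 13.0 = 0.7615
For power 0.85 need Φ(δ − z_{0.1}) = 0.85, so δ = z_{0.1} + z_{0.15} = 1.282 + 1.036 = 2.318.
δ = d·√(n/2) ⇒ n = 2(δ/d)² = 2 × (2.318 / 0.7615)² = 18.53.
Round up to the next whole unit.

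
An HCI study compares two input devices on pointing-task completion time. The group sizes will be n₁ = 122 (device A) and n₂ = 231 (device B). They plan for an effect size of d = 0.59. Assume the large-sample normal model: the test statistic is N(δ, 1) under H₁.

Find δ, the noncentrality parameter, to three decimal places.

δ ≈ 5.272

The noncentrality parameter scales effect size by the design's sample-size factor: δ = d / √(1/n₁ + 1/n₂) = 0.59 / √(1/122 + 1/231) = 5.2717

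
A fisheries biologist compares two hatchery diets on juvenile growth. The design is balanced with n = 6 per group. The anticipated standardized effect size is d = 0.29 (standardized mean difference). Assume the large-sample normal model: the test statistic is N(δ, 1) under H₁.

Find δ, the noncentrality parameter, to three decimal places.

The noncentrality parameter scales effect size by the design's sample-size factor: δ = d·√(n/2) = 0.29 × √(6/2) = 0.5023

δ ≈ 0.502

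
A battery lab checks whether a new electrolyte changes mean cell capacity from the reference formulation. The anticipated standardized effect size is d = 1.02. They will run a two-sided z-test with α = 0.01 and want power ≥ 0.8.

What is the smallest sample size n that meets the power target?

For power 0.8 need Φ(δ − z_{0.005}) = 0.8, so δ = z_{0.005} + z_{0.20} = 2.576 + 0.842 = 3.417.
(For δ > 0 the lower-tail rejection region contributes negligibly to power, so the one-term inversion is standard.)
δ = d·√n ⇒ n = (δ/d)² = (3.417 / 1.02)² = 11.23.
Rounding up, n = 12.

n = 12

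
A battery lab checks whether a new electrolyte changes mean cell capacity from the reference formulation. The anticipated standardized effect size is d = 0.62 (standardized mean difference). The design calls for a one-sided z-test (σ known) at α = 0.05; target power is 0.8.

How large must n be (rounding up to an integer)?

Set Φ(δ − 1.645) = 0.8; then δ − 1.645 = Φ⁻¹(0.8) = 0.842, giving δ = 2.486.
δ = d·√n ⇒ n = (δ/d)² = (2.486 / 0.62)² = 16.08.
Round up to the next whole unit.

n = 17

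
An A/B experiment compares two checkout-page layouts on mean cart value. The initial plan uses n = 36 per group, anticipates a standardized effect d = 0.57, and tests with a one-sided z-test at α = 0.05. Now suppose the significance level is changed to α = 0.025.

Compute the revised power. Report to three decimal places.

Power ≈ 0.677

δ = d·√(n/2) = 0.57 × √(36/2) = 2.4183 (unchanged). New critical value: z_{0.025} = 1.960.
Revised power = Φ(δ − 1.960) = Φ(0.458) = 0.6766.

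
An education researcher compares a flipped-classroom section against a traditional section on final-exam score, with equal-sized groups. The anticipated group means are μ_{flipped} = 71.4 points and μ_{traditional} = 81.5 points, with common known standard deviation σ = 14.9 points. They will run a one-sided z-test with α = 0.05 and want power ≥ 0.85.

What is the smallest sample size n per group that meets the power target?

n = 32 per group

Standardized effect: d = |μ_{flipped} − μ_{traditional}| / σ = |71.4 − 81.5| / 14.9 = 0.6779
For power 0.85 need Φ(δ − z_{0.05}) = 0.85, so δ = z_{0.05} + z_{0.15} = 1.645 + 1.036 = 2.681.
δ = d·√(n/2) ⇒ n = 2(δ/d)² = 2 × (2.681 / 0.6779)² = 31.29.
Rounding up, n = 32 per group.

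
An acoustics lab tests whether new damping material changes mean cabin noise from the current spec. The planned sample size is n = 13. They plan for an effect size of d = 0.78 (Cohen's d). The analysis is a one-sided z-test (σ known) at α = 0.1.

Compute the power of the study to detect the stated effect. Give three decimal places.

Power ≈ 0.937

Noncentrality parameter: δ = d·√n = 0.78 × √13 = 2.8123
One-sided α = 0.1 → critical value z_{0.1} = 1.282.
Power = P(Z > 1.282 − δ) = Φ(1.531) = 0.9371.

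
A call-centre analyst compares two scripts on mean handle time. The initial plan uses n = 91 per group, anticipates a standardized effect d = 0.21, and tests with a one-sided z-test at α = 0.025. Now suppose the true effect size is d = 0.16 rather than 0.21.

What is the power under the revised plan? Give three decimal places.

With d = 0.16: δ = d·√(n/2) = 0.16 × √(91/2) = 1.0793. Critical value z_{0.025} = 1.960.
Revised power = Φ(δ − 1.960) = Φ(-0.881) = 0.1892.

Power ≈ 0.189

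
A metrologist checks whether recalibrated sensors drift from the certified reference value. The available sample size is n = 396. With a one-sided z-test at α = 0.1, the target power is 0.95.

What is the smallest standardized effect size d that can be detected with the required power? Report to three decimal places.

d ≈ 0.147

Required noncentrality: δ = z_{0.1} + z_{0.05} = 1.282 + 1.645 = 2.926.
δ = d·√n ⇒ d = δ/√n = 2.926/√396 = 0.1471.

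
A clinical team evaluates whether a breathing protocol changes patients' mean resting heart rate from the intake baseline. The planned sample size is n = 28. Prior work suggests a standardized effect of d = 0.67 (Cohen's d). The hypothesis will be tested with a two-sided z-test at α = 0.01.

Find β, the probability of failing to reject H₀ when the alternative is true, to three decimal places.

β ≈ 0.166

Noncentrality parameter: δ = d·√n = 0.67 × √28 = 3.5453
Two-sided α = 0.01 → critical value z_{0.005} = 2.576.
Power = Φ(δ − 2.576) + Φ(−δ − 2.576) = Φ(0.969) + Φ(-6.121) = 0.8338 + 0.0000 = 0.8338.
Type II error: β = 1 − power = 1 − 0.8338 = 0.1662.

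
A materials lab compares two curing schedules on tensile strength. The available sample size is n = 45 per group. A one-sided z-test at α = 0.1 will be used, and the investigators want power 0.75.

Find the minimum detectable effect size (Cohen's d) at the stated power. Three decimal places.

Required noncentrality: δ = z_{0.1} + z_{0.25} = 1.282 + 0.674 = 1.956.
δ = d·√(n/2) ⇒ d = δ/√(n/2) = 1.956/√(45/2) = 0.4124.

d ≈ 0.412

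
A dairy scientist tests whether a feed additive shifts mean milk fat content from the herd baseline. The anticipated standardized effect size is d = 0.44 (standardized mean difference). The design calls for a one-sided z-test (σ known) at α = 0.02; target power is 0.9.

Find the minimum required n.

n = 58

For power 0.9 need Φ(δ − z_{0.02}) = 0.9, so δ = z_{0.02} + z_{0.10} = 2.054 + 1.282 = 3.335.
δ = d·√n ⇒ n = (δ/d)² = (3.335 / 0.44)² = 57.46.
Round up to the next whole unit.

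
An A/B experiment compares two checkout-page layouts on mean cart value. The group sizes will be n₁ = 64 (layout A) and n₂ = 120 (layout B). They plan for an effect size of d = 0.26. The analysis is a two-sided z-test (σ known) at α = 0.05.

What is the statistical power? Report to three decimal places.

Noncentrality parameter: λ = d / √(1/n₁ + 1/n₂) = 0.26 / √(1/64 + 1/120) = 1.6798
Critical value for a two-sided test at α = 0.05: z_{α/2} = 1.960.
Power = Φ(λ − 1.960) + Φ(−λ − 1.960) = Φ(-0.280) + Φ(-3.640) = 0.3897 + 0.0001 = 0.3898.

Power ≈ 0.390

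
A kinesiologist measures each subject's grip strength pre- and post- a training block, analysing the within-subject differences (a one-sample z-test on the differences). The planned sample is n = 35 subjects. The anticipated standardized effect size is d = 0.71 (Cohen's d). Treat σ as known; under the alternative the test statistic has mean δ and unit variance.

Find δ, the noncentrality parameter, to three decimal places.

δ ≈ 4.200

The noncentrality parameter scales effect size by the design's sample-size factor: δ = d·√n = 0.71 × √35 = 4.2004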